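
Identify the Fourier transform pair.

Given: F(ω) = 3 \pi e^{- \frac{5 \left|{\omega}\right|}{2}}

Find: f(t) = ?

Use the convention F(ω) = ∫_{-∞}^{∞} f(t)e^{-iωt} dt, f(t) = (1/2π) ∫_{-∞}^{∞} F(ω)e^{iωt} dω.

f(t) = \frac{15}{2 \left(t^{2} + \frac{25}{4}\right)}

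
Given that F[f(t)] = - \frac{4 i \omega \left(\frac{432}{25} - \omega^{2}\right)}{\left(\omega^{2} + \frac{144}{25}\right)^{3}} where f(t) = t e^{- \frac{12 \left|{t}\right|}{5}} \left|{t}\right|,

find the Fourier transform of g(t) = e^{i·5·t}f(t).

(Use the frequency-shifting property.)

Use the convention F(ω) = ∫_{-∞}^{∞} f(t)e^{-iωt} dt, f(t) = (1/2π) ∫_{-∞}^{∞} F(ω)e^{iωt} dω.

F[g](ω) = \frac{2500 i \left(\omega - 5\right) \left(25 \left(\omega - 5\right)^{2} - 432\right)}{\left(25 \left(\omega - 5\right)^{2} + 144\right)^{3}}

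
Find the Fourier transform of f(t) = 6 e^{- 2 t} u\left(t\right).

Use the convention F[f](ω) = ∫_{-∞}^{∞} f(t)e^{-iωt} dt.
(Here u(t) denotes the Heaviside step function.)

F(ω) = \frac{6}{i \omega + 2}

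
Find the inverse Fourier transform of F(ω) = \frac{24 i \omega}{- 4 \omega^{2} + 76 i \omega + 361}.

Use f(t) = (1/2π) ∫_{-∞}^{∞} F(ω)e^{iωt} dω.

f(t) = 6 \left(1 - \frac{19 t}{2}\right) e^{- \frac{19 t}{2}} u\left(t\right)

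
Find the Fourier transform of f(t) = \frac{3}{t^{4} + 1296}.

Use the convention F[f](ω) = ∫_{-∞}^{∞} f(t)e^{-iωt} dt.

F(ω) = \frac{\pi e^{- 3 \sqrt{2} \left|{\omega}\right|} \sin{\left(3 \sqrt{2} \left|{\omega}\right| + \frac{\pi}{4} \right)}}{72}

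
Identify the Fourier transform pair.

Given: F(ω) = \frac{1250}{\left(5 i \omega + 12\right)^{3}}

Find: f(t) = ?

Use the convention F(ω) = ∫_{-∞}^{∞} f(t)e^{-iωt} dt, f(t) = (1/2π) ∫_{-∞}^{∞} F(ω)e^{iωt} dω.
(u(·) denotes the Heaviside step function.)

f(t) = 5 t^{2} e^{- \frac{12 t}{5}} u\left(t\right)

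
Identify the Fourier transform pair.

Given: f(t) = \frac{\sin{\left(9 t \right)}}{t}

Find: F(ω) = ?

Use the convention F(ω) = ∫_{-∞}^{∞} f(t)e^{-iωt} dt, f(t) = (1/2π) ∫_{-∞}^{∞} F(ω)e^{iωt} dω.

F(ω) = \begin{cases} \pi & \text{for}\: \omega > -9 \wedge \omega < 9 \\0 & \text{otherwise} \end{cases}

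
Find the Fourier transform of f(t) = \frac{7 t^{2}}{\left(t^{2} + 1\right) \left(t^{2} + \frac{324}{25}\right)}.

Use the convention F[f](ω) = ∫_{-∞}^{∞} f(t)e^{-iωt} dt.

F(ω) = - \frac{175 \pi e^{- \left|{\omega}\right|}}{299} + \frac{630 \pi e^{- \frac{18 \left|{\omega}\right|}{5}}}{299}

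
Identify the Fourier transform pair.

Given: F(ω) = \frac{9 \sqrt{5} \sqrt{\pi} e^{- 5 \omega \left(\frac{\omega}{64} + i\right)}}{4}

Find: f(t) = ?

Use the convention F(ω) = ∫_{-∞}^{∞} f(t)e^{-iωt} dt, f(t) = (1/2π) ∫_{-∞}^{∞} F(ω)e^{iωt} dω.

f(t) = 9 e^{- \frac{16 \left(t - 5\right)^{2}}{5}}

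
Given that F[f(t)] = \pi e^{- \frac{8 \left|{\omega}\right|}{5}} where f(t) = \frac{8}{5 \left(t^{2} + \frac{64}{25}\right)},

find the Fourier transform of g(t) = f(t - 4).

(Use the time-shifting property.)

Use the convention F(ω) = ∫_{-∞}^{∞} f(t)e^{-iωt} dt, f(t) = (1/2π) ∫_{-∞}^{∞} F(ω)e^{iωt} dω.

F[g](ω) = \pi e^{- 4 i \omega - \frac{8 \left|{\omega}\right|}{5}}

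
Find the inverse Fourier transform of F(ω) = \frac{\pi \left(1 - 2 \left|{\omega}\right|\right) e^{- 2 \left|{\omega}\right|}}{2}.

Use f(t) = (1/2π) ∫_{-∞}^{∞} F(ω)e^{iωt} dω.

f(t) = \frac{2 t^{2}}{\left(t^{2} + 4\right)^{2}}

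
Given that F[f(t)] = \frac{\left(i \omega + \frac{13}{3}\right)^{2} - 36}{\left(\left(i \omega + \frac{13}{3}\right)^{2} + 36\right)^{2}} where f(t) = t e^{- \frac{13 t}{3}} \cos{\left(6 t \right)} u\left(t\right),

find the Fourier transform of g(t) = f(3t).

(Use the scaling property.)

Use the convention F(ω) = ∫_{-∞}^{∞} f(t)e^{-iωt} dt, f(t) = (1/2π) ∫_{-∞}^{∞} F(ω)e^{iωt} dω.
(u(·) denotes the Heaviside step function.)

F[g](ω) = \frac{3 \left(\left(i \omega + 13\right)^{2} - 324\right)}{\left(\left(i \omega + 13\right)^{2} + 324\right)^{2}}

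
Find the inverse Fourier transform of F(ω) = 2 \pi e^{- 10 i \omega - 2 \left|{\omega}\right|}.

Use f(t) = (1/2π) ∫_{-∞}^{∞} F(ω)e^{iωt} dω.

f(t) = \frac{4}{\left(t - 10\right)^{2} + 4}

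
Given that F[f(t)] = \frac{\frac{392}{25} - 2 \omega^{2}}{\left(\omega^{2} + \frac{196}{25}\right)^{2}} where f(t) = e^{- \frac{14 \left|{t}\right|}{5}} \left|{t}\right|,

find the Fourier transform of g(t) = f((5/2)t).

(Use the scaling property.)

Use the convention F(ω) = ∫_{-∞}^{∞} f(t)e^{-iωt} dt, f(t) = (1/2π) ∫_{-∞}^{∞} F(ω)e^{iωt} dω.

F[g](ω) = \frac{5 \left(49 - \omega^{2}\right)}{\left(\omega^{2} + 49\right)^{2}}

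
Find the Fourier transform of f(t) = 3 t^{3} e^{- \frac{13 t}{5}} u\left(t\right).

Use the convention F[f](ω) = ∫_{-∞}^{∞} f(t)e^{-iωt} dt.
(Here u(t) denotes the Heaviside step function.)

F(ω) = \frac{11250}{\left(5 i \omega + 13\right)^{4}}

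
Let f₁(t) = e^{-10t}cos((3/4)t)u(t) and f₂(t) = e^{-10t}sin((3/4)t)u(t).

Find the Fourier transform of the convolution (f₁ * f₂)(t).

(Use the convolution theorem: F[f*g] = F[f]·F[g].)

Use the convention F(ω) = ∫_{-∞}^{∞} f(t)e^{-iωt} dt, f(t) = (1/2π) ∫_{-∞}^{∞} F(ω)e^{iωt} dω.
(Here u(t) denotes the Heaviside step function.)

F[f₁*f₂](ω) = \frac{192 \left(i \omega + 10\right)}{\left(16 \left(i \omega + 10\right)^{2} + 9\right)^{2}}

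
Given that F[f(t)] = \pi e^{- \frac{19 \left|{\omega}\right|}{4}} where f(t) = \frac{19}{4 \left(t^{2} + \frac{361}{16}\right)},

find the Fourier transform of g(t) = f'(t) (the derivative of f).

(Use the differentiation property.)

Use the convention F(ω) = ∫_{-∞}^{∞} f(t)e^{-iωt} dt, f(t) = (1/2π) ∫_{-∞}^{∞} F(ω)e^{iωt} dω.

F[g](ω) = i \pi \omega e^{- \frac{19 \left|{\omega}\right|}{4}}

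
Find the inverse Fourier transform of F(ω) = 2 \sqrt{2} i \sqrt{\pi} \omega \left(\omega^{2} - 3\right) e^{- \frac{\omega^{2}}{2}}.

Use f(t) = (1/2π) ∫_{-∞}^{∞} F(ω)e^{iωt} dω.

f(t) = 2 t^{3} e^{- \frac{t^{2}}{2}}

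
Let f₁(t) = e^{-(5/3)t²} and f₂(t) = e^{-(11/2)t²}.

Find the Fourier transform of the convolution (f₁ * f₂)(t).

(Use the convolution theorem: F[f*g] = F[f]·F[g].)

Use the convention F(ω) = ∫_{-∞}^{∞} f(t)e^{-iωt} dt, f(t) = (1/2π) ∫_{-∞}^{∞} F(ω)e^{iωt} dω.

F[f₁*f₂](ω) = \frac{\sqrt{330} \pi e^{- \frac{43 \omega^{2}}{220}}}{55}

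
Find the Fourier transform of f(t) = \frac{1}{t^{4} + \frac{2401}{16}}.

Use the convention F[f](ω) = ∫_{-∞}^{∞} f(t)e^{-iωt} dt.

F(ω) = \frac{8 \pi e^{- \frac{7 \sqrt{2} \left|{\omega}\right|}{4}} \sin{\left(\frac{7 \sqrt{2} \left|{\omega}\right|}{4} + \frac{\pi}{4} \right)}}{343}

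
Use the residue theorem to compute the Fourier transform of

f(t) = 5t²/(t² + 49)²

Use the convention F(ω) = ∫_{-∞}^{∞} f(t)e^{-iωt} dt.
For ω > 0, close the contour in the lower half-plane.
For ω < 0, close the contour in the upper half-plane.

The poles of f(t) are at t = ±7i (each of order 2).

Let g(z) = f(z)e^{-iωz}; for large |z| the factor e^{-iωz} decays in the lower half-plane when ω > 0 and in the upper half-plane when ω < 0.

Case ω > 0 (lower half-plane, clockwise contour ⇒ F(ω) = -2πi·ΣRes):
  Res_{z = - 7 i} g(z) = \frac{5 i \left(1 - 7 \omega\right) e^{- 7 \omega}}{28} (pole of order 2)
  F(ω) = -2πi·ΣRes = \frac{5 \pi \left(1 - 7 \omega\right) e^{- 7 \omega}}{14}

Case ω < 0 (upper half-plane, counterclockwise contour ⇒ F(ω) = +2πi·ΣRes):
  Res_{z = 7 i} g(z) = \frac{5 i \left(- 7 \omega - 1\right) e^{7 \omega}}{28} (pole of order 2)
  F(ω) = 2πi·ΣRes = \frac{5 \pi \left(7 \omega + 1\right) e^{7 \omega}}{14}

Both cases combine into a single formula in |ω|:

F(ω) = \frac{5 \pi \left(1 - 7 \left|{\omega}\right|\right) e^{- 7 \left|{\omega}\right|}}{14}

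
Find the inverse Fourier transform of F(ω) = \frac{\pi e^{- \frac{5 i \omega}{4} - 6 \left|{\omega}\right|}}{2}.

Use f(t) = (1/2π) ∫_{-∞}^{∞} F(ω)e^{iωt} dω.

f(t) = \frac{3}{\left(t - \frac{5}{4}\right)^{2} + 36}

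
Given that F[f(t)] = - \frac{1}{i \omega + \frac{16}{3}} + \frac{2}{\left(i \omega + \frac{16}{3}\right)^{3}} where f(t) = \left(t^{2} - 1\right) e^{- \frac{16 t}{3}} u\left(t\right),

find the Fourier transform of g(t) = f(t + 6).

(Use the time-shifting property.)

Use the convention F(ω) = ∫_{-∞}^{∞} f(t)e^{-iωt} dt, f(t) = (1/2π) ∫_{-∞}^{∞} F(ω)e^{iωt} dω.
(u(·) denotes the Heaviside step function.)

F[g](ω) = \frac{3 \left(54 i \omega - \left(3 i \omega + 16\right)^{3} + 288\right) e^{6 i \omega}}{\left(3 i \omega + 16\right)^{4}}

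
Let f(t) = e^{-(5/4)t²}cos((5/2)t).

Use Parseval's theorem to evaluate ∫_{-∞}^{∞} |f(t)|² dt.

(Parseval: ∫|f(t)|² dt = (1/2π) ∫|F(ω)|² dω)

∫|f(t)|² dt = \frac{\sqrt{10} \sqrt{\pi} \left(1 + e^{\frac{5}{2}}\right)}{10 e^{\frac{5}{2}}}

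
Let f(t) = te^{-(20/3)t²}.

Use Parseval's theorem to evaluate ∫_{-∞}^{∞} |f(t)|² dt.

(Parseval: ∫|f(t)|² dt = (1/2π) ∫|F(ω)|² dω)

∫|f(t)|² dt = \frac{3 \sqrt{30} \sqrt{\pi}}{1600}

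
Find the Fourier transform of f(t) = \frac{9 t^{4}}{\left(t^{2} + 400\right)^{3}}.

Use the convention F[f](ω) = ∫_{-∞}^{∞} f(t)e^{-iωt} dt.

F(ω) = \frac{9 \pi \left(400 \omega^{2} - 100 \left|{\omega}\right| + 3\right) e^{- 20 \left|{\omega}\right|}}{160}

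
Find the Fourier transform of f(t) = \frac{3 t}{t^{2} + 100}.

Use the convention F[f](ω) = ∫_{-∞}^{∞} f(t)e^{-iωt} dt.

F(ω) = - 3 i \pi e^{- 10 \left|{\omega}\right|} \operatorname{sign}{\left(\omega \right)}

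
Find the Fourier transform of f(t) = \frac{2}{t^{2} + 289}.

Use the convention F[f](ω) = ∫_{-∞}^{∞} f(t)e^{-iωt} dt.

F(ω) = \frac{2 \pi e^{- 17 \left|{\omega}\right|}}{17}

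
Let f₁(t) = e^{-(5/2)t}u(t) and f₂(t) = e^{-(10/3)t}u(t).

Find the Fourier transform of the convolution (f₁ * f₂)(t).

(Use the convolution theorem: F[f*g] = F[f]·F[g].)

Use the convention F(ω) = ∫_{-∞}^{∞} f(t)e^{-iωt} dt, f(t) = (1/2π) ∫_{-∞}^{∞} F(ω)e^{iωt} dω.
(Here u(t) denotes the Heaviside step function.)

F[f₁*f₂](ω) = \frac{6}{- 6 \omega^{2} + 35 i \omega + 50}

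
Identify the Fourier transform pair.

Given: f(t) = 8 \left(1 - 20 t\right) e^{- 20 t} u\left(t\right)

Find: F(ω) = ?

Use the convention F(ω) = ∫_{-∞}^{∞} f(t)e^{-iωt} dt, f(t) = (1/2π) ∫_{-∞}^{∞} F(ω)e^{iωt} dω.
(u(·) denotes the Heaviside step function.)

F(ω) = \frac{8 i \omega}{- \omega^{2} + 40 i \omega + 400}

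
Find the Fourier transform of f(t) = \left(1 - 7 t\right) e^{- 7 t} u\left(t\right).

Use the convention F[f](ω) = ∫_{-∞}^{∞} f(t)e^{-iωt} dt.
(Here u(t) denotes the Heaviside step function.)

F(ω) = \frac{i \omega}{- \omega^{2} + 14 i \omega + 49}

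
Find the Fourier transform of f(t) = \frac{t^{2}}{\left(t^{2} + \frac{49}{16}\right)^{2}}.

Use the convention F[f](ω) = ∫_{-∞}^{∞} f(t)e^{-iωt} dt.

F(ω) = \frac{\pi \left(4 - 7 \left|{\omega}\right|\right) e^{- \frac{7 \left|{\omega}\right|}{4}}}{14}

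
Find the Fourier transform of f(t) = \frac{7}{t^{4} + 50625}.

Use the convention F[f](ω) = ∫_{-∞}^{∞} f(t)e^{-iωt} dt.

F(ω) = \frac{7 \pi e^{- \frac{15 \sqrt{2} \left|{\omega}\right|}{2}} \sin{\left(\frac{15 \sqrt{2} \left|{\omega}\right|}{2} + \frac{\pi}{4} \right)}}{3375}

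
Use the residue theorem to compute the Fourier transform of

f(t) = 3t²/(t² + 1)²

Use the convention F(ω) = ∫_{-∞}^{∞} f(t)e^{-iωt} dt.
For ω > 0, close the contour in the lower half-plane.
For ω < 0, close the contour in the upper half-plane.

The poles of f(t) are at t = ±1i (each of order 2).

Let g(z) = f(z)e^{-iωz}; for large |z| the factor e^{-iωz} decays in the lower half-plane when ω > 0 and in the upper half-plane when ω < 0.

Case ω > 0 (lower half-plane, clockwise contour ⇒ F(ω) = -2πi·ΣRes):
  Res_{z = - i} g(z) = \frac{3 i \left(1 - \omega\right) e^{- \omega}}{4} (pole of order 2)
  F(ω) = -2πi·ΣRes = \frac{3 \pi \left(1 - \omega\right) e^{- \omega}}{2}

Case ω < 0 (upper half-plane, counterclockwise contour ⇒ F(ω) = +2πi·ΣRes):
  Res_{z = i} g(z) = \frac{3 i \left(- \omega - 1\right) e^{\omega}}{4} (pole of order 2)
  F(ω) = 2πi·ΣRes = \frac{3 \pi \left(\omega + 1\right) e^{\omega}}{2}

Both cases combine into a single formula in |ω|:

F(ω) = \frac{3 \pi \left(1 - \left|{\omega}\right|\right) e^{- \left|{\omega}\right|}}{2}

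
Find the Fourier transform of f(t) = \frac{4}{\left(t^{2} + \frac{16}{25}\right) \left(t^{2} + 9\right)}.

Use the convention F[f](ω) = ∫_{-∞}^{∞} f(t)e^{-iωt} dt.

F(ω) = - \frac{100 \pi e^{- 3 \left|{\omega}\right|}}{627} + \frac{125 \pi e^{- \frac{4 \left|{\omega}\right|}{5}}}{209}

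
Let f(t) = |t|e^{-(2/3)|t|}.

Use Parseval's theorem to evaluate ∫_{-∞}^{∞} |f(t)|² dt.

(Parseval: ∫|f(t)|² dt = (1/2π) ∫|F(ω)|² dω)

∫|f(t)|² dt = \frac{27}{16}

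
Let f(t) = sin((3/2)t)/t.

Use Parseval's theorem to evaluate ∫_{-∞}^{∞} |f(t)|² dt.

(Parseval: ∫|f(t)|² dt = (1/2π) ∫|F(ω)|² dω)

∫|f(t)|² dt = \frac{3 \pi}{2}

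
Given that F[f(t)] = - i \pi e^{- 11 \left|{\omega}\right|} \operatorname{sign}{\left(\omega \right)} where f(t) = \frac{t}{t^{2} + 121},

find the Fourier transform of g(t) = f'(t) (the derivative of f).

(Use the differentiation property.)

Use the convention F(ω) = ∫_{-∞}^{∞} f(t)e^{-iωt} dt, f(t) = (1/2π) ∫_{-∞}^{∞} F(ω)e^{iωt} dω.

F[g](ω) = \pi \omega e^{- 11 \left|{\omega}\right|} \operatorname{sign}{\left(\omega \right)}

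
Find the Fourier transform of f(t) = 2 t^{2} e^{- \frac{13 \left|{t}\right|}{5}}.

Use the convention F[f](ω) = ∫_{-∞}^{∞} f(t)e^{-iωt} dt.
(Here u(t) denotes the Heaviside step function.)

F(ω) = \frac{13000 \left(169 - 75 \omega^{2}\right)}{\left(25 \omega^{2} + 169\right)^{3}}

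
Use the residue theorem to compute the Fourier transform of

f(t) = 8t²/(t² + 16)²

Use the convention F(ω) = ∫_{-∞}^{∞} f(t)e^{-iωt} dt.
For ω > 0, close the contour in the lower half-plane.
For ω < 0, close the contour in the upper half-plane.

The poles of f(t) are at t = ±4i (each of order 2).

Let g(z) = f(z)e^{-iωz}; for large |z| the factor e^{-iωz} decays in the lower half-plane when ω > 0 and in the upper half-plane when ω < 0.

Case ω > 0 (lower half-plane, clockwise contour ⇒ F(ω) = -2πi·ΣRes):
  Res_{z = - 4 i} g(z) = \frac{i \left(1 - 4 \omega\right) e^{- 4 \omega}}{2} (pole of order 2)
  F(ω) = -2πi·ΣRes = \pi \left(1 - 4 \omega\right) e^{- 4 \omega}

Case ω < 0 (upper half-plane, counterclockwise contour ⇒ F(ω) = +2πi·ΣRes):
  Res_{z = 4 i} g(z) = \frac{i \left(- 4 \omega - 1\right) e^{4 \omega}}{2} (pole of order 2)
  F(ω) = 2πi·ΣRes = \pi \left(4 \omega + 1\right) e^{4 \omega}

Both cases combine into a single formula in |ω|:

F(ω) = \pi \left(1 - 4 \left|{\omega}\right|\right) e^{- 4 \left|{\omega}\right|}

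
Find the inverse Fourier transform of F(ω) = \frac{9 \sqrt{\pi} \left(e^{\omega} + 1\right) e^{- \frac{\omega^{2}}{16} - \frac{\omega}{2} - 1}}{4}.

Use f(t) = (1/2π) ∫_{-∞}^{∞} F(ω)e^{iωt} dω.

f(t) = 9 e^{- 4 t^{2}} \cos{\left(4 t \right)}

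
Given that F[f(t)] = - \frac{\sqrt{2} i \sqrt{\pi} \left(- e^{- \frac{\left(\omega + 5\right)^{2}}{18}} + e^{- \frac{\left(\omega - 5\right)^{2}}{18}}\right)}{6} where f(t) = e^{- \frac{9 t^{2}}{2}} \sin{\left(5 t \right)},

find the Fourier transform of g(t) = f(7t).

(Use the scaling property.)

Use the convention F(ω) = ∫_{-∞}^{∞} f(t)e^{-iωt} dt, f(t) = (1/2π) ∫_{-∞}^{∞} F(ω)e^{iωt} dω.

F[g](ω) = \frac{\sqrt{2} i \sqrt{\pi} \left(1 - e^{\frac{10 \omega}{63}}\right) e^{- \frac{\omega^{2}}{882} - \frac{5 \omega}{63} - \frac{25}{18}}}{42}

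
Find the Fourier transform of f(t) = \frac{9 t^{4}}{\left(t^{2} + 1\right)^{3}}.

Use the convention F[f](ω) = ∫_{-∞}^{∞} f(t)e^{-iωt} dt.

F(ω) = \frac{9 \pi \left(\omega^{2} - 5 \left|{\omega}\right| + 3\right) e^{- \left|{\omega}\right|}}{8}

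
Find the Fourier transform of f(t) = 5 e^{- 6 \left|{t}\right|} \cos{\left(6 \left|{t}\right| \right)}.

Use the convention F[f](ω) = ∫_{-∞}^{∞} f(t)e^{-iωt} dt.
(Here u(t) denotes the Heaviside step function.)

F(ω) = \frac{60 \left(\omega^{2} + 72\right)}{\omega^{4} + 5184}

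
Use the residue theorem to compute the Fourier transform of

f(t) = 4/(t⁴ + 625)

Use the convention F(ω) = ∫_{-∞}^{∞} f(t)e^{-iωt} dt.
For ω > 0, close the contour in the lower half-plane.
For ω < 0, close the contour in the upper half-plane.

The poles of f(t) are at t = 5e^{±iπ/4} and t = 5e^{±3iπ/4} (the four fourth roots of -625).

Let g(z) = f(z)e^{-iωz}; for large |z| the factor e^{-iωz} decays in the lower half-plane when ω > 0 and in the upper half-plane when ω < 0.

Case ω > 0 (lower half-plane, clockwise contour ⇒ F(ω) = -2πi·ΣRes):
  Res_{z = - \frac{5 \sqrt{2}}{2} - \frac{5 \sqrt{2} i}{2}} g(z) = \frac{\sqrt{2} i \left(1 - i\right) e^{\frac{5 \sqrt{2} \omega \left(-1 + i\right)}{2}}}{250}
  Res_{z = \frac{5 \sqrt{2}}{2} - \frac{5 \sqrt{2} i}{2}} g(z) = \frac{\sqrt{2} i \left(1 + i\right) e^{- \frac{5 \sqrt{2} \omega \left(1 + i\right)}{2}}}{250}
  F(ω) = -2πi·ΣRes = \frac{\sqrt{2} \pi \left(\left(1 - i\right) e^{5 \sqrt{2} i \omega} + 1 + i\right) e^{- \frac{5 \sqrt{2} \omega \left(1 + i\right)}{2}}}{125} = \frac{4 \pi e^{- \frac{5 \sqrt{2} \omega}{2}} \sin{\left(\frac{5 \sqrt{2} \omega}{2} + \frac{\pi}{4} \right)}}{125}

Case ω < 0 (upper half-plane, counterclockwise contour ⇒ F(ω) = +2πi·ΣRes):
  Res_{z = \frac{5 \sqrt{2}}{2} + \frac{5 \sqrt{2} i}{2}} g(z) = \frac{\sqrt{2} i \left(-1 + i\right) e^{\frac{5 \sqrt{2} \omega \left(1 - i\right)}{2}}}{250}
  Res_{z = - \frac{5 \sqrt{2}}{2} + \frac{5 \sqrt{2} i}{2}} g(z) = \frac{\sqrt{2} \left(1 - i\right) e^{\frac{5 \sqrt{2} \omega \left(1 + i\right)}{2}}}{250}
  F(ω) = 2πi·ΣRes = - \frac{\sqrt{2} i \pi \left(i \left(1 - i\right) e^{\frac{5 \sqrt{2} \omega \left(1 - i\right)}{2}} - \left(1 - i\right) e^{\frac{5 \sqrt{2} \omega \left(1 + i\right)}{2}}\right)}{125} = \frac{4 \pi e^{\frac{5 \sqrt{2} \omega}{2}} \cos{\left(\frac{5 \sqrt{2} \omega}{2} + \frac{\pi}{4} \right)}}{125}

Both cases combine into a single formula in |ω|:

F(ω) = \frac{4 \pi e^{- \frac{5 \sqrt{2} \left|{\omega}\right|}{2}} \sin{\left(\frac{5 \sqrt{2} \left|{\omega}\right|}{2} + \frac{\pi}{4} \right)}}{125}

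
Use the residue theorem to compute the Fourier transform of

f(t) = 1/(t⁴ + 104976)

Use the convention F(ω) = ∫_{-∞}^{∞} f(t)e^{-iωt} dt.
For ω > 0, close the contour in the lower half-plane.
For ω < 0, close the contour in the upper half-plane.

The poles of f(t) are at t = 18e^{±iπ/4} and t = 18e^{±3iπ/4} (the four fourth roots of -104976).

Let g(z) = f(z)e^{-iωz}; for large |z| the factor e^{-iωz} decays in the lower half-plane when ω > 0 and in the upper half-plane when ω < 0.

Case ω > 0 (lower half-plane, clockwise contour ⇒ F(ω) = -2πi·ΣRes):
  Res_{z = - 9 \sqrt{2} - 9 \sqrt{2} i} g(z) = \frac{\sqrt{2} i \left(1 - i\right) e^{9 \sqrt{2} \omega \left(-1 + i\right)}}{46656}
  Res_{z = 9 \sqrt{2} - 9 \sqrt{2} i} g(z) = \frac{\sqrt{2} i \left(1 + i\right) e^{- 9 \sqrt{2} \omega \left(1 + i\right)}}{46656}
  F(ω) = -2πi·ΣRes = \frac{\sqrt{2} \pi \left(1 - i\right) \left(e^{18 \sqrt{2} i \omega} + i\right) e^{- 9 \sqrt{2} \omega \left(1 + i\right)}}{23328} = \frac{\pi e^{- 9 \sqrt{2} \omega} \sin{\left(9 \sqrt{2} \omega + \frac{\pi}{4} \right)}}{5832}

Case ω < 0 (upper half-plane, counterclockwise contour ⇒ F(ω) = +2πi·ΣRes):
  Res_{z = 9 \sqrt{2} + 9 \sqrt{2} i} g(z) = \frac{\sqrt{2} i \left(-1 + i\right) e^{9 \sqrt{2} \omega \left(1 - i\right)}}{46656}
  Res_{z = - 9 \sqrt{2} + 9 \sqrt{2} i} g(z) = \frac{\sqrt{2} \left(1 - i\right) e^{9 \sqrt{2} \omega \left(1 + i\right)}}{46656}
  F(ω) = 2πi·ΣRes = - \frac{\sqrt{2} i \pi \left(i \left(1 - i\right) e^{9 \sqrt{2} \omega \left(1 - i\right)} - \left(1 - i\right) e^{9 \sqrt{2} \omega \left(1 + i\right)}\right)}{23328} = \frac{\pi e^{9 \sqrt{2} \omega} \cos{\left(9 \sqrt{2} \omega + \frac{\pi}{4} \right)}}{5832}

Both cases combine into a single formula in |ω|:

F(ω) = \frac{\pi e^{- 9 \sqrt{2} \left|{\omega}\right|} \sin{\left(9 \sqrt{2} \left|{\omega}\right| + \frac{\pi}{4} \right)}}{5832}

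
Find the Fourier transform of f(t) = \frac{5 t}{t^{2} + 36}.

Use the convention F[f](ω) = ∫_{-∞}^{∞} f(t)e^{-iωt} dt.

F(ω) = - 5 i \pi e^{- 6 \left|{\omega}\right|} \operatorname{sign}{\left(\omega \right)}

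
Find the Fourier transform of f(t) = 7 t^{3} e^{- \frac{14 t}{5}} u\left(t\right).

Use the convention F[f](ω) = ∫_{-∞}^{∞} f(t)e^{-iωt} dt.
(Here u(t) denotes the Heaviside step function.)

F(ω) = \frac{26250}{\left(5 i \omega + 14\right)^{4}}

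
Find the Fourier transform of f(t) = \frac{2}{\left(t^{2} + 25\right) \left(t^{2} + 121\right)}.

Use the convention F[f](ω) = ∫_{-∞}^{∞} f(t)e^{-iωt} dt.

F(ω) = \frac{\pi \left(11 e^{6 \left|{\omega}\right|} - 5\right) e^{- 11 \left|{\omega}\right|}}{2640}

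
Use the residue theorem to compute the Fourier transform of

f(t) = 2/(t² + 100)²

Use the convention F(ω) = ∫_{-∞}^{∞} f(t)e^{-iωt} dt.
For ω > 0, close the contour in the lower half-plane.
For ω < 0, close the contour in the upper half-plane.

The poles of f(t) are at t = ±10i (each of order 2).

Let g(z) = f(z)e^{-iωz}; for large |z| the factor e^{-iωz} decays in the lower half-plane when ω > 0 and in the upper half-plane when ω < 0.

Case ω > 0 (lower half-plane, clockwise contour ⇒ F(ω) = -2πi·ΣRes):
  Res_{z = - 10 i} g(z) = \frac{i \left(10 \omega + 1\right) e^{- 10 \omega}}{2000} (pole of order 2)
  F(ω) = -2πi·ΣRes = \frac{\pi \left(10 \omega + 1\right) e^{- 10 \omega}}{1000}

Case ω < 0 (upper half-plane, counterclockwise contour ⇒ F(ω) = +2πi·ΣRes):
  Res_{z = 10 i} g(z) = \frac{i \left(10 \omega - 1\right) e^{10 \omega}}{2000} (pole of order 2)
  F(ω) = 2πi·ΣRes = \frac{\pi \left(1 - 10 \omega\right) e^{10 \omega}}{1000}

Both cases combine into a single formula in |ω|:

F(ω) = \frac{\pi \left(10 \left|{\omega}\right| + 1\right) e^{- 10 \left|{\omega}\right|}}{1000}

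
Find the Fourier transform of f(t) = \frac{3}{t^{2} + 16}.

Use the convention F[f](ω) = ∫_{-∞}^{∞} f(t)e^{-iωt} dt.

F(ω) = \frac{3 \pi e^{- 4 \left|{\omega}\right|}}{4}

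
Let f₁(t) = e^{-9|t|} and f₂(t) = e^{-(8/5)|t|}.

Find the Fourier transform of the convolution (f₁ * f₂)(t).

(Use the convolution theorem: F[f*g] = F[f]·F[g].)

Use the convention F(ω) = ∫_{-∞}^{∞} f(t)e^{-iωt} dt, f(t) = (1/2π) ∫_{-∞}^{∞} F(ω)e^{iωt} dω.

F[f₁*f₂](ω) = \frac{1440}{\left(\omega^{2} + 81\right) \left(25 \omega^{2} + 64\right)}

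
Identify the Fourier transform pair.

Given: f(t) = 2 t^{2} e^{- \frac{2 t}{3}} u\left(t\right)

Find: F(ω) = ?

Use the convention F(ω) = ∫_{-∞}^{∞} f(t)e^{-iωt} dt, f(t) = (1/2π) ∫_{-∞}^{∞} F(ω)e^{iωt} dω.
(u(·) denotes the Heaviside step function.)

F(ω) = \frac{108}{\left(3 i \omega + 2\right)^{3}}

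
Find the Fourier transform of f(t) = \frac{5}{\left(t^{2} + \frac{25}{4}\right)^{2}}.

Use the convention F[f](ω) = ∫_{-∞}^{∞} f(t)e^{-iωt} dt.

F(ω) = \frac{2 \pi \left(5 \left|{\omega}\right| + 2\right) e^{- \frac{5 \left|{\omega}\right|}{2}}}{25}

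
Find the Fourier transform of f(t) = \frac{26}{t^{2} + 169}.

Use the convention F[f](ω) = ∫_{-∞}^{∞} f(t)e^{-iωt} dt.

F(ω) = 2 \pi e^{- 13 \left|{\omega}\right|}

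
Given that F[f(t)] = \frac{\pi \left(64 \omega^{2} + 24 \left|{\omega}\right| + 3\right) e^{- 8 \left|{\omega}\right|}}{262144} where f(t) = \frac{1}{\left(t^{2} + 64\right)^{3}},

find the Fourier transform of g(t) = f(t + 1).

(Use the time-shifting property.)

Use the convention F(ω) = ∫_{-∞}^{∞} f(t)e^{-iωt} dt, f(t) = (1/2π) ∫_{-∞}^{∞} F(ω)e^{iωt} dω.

F[g](ω) = \frac{\pi \left(64 \omega^{2} + 24 \left|{\omega}\right| + 3\right) e^{i \omega - 8 \left|{\omega}\right|}}{262144}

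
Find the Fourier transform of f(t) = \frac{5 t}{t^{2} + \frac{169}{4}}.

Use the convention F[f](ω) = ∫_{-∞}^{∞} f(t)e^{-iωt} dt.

F(ω) = - 5 i \pi e^{- \frac{13 \left|{\omega}\right|}{2}} \operatorname{sign}{\left(\omega \right)}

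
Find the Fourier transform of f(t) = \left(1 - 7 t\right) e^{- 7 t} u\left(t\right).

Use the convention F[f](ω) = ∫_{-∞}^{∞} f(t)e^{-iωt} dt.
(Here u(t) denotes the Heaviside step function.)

F(ω) = \frac{i \omega}{- \omega^{2} + 14 i \omega + 49}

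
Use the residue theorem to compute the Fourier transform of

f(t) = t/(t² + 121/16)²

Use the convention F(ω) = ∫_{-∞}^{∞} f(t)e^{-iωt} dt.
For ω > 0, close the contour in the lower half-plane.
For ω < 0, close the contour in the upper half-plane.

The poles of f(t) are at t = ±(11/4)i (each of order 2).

Let g(z) = f(z)e^{-iωz}; for large |z| the factor e^{-iωz} decays in the lower half-plane when ω > 0 and in the upper half-plane when ω < 0.

Case ω > 0 (lower half-plane, clockwise contour ⇒ F(ω) = -2πi·ΣRes):
  Res_{z = - \frac{11 i}{4}} g(z) = \frac{\omega e^{- \frac{11 \omega}{4}}}{11} (pole of order 2)
  F(ω) = -2πi·ΣRes = - \frac{2 i \pi \omega e^{- \frac{11 \omega}{4}}}{11}

Case ω < 0 (upper half-plane, counterclockwise contour ⇒ F(ω) = +2πi·ΣRes):
  Res_{z = \frac{11 i}{4}} g(z) = - \frac{\omega e^{\frac{11 \omega}{4}}}{11} (pole of order 2)
  F(ω) = 2πi·ΣRes = - \frac{2 i \pi \omega e^{\frac{11 \omega}{4}}}{11}

Both cases combine into a single formula in |ω|:

F(ω) = - \frac{2 i \pi \omega e^{- \frac{11 \left|{\omega}\right|}{4}}}{11}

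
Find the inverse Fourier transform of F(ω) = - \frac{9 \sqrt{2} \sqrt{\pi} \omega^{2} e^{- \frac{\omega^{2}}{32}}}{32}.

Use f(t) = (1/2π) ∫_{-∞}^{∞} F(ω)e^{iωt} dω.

f(t) = 9 \left(32 t^{2} - 2\right) e^{- 8 t^{2}}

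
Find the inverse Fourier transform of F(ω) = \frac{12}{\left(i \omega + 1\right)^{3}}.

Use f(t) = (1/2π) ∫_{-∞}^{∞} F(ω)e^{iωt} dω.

f(t) = 6 t^{2} e^{- t} u\left(t\right)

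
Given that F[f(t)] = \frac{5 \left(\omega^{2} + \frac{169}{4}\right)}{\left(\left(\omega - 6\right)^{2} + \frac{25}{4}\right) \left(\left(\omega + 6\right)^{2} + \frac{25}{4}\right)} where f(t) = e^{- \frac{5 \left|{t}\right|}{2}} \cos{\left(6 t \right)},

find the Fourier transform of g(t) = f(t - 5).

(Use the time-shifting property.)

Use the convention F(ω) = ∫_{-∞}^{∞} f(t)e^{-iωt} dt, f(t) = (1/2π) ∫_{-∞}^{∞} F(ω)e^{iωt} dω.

F[g](ω) = \frac{20 \left(4 \omega^{2} + 169\right) e^{- 5 i \omega}}{16 \omega^{4} - 952 \omega^{2} + 28561}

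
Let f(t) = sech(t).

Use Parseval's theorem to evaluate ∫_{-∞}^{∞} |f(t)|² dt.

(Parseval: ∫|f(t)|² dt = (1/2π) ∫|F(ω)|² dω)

∫|f(t)|² dt = 2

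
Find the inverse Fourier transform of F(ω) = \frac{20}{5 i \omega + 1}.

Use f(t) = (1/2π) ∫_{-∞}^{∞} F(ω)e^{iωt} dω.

f(t) = 4 e^{- \frac{t}{5}} u\left(t\right)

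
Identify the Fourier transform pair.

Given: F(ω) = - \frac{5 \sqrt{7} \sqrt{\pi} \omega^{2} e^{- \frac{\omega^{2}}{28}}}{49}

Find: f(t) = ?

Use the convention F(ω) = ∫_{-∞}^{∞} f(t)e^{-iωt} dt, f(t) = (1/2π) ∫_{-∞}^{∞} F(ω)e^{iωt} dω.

f(t) = 5 \left(28 t^{2} - 2\right) e^{- 7 t^{2}}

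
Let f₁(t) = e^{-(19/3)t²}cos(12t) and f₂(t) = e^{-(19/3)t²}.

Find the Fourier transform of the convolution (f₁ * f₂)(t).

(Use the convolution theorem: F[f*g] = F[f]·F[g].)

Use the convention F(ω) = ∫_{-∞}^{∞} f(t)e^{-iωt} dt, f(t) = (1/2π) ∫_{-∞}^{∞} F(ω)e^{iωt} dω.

F[f₁*f₂](ω) = \frac{3 \pi \left(e^{\frac{36 \omega}{19}} + 1\right) e^{- \frac{3 \omega^{2}}{38} - \frac{18 \omega}{19} - \frac{108}{19}}}{38}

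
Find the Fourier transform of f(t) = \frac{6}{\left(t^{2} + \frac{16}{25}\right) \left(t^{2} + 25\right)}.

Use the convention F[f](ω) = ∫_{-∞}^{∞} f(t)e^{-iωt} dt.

F(ω) = - \frac{10 \pi e^{- 5 \left|{\omega}\right|}}{203} + \frac{125 \pi e^{- \frac{4 \left|{\omega}\right|}{5}}}{406}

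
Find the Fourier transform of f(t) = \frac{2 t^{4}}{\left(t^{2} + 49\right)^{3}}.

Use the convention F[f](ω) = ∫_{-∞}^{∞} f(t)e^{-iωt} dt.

F(ω) = \frac{\pi \left(49 \omega^{2} - 35 \left|{\omega}\right| + 3\right) e^{- 7 \left|{\omega}\right|}}{28}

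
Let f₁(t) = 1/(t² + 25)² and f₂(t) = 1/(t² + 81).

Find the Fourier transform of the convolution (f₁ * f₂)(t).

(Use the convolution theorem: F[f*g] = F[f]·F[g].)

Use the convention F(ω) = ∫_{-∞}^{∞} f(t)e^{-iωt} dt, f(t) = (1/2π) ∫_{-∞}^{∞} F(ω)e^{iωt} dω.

F[f₁*f₂](ω) = \frac{\pi^{2} \left(5 \left|{\omega}\right| + 1\right) e^{- 14 \left|{\omega}\right|}}{2250}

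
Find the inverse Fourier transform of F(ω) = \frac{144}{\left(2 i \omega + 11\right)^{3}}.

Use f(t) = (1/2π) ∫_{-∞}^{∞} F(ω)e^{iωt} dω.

f(t) = 9 t^{2} e^{- \frac{11 t}{2}} u\left(t\right)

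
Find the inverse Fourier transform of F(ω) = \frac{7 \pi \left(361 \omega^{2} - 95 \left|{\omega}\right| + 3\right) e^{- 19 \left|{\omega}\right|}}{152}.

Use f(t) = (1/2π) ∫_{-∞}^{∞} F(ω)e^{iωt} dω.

f(t) = \frac{7 t^{4}}{\left(t^{2} + 361\right)^{3}}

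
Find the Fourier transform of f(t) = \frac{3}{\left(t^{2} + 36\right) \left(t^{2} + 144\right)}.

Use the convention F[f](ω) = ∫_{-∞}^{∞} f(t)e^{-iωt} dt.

F(ω) = \frac{\pi \left(2 e^{6 \left|{\omega}\right|} - 1\right) e^{- 12 \left|{\omega}\right|}}{432}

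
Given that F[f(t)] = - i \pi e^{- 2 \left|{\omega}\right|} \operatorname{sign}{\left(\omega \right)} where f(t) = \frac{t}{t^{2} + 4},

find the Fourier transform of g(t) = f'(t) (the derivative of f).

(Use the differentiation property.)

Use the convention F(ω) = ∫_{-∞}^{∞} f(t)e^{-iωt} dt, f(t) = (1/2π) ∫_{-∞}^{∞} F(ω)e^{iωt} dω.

F[g](ω) = \pi \omega e^{- 2 \left|{\omega}\right|} \operatorname{sign}{\left(\omega \right)}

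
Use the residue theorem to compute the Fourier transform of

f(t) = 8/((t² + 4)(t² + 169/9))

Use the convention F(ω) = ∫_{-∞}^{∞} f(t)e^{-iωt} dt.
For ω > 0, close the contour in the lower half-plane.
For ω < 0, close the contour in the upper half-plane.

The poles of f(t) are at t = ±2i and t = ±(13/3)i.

Let g(z) = f(z)e^{-iωz}; for large |z| the factor e^{-iωz} decays in the lower half-plane when ω > 0 and in the upper half-plane when ω < 0.

Case ω > 0 (lower half-plane, clockwise contour ⇒ F(ω) = -2πi·ΣRes):
  Res_{z = - 2 i} g(z) = \frac{18 i e^{- 2 \omega}}{133}
  Res_{z = - \frac{13 i}{3}} g(z) = - \frac{108 i e^{- \frac{13 \omega}{3}}}{1729}
  F(ω) = -2πi·ΣRes = \frac{36 \pi e^{- 2 \omega}}{133} - \frac{216 \pi e^{- \frac{13 \omega}{3}}}{1729}

Case ω < 0 (upper half-plane, counterclockwise contour ⇒ F(ω) = +2πi·ΣRes):
  Res_{z = 2 i} g(z) = - \frac{18 i e^{2 \omega}}{133}
  Res_{z = \frac{13 i}{3}} g(z) = \frac{108 i e^{\frac{13 \omega}{3}}}{1729}
  F(ω) = 2πi·ΣRes = \frac{36 \pi \left(- 6 e^{\frac{13 \omega}{3}} + 13 e^{2 \omega}\right)}{1729}

Both cases combine into a single formula in |ω|:

F(ω) = \frac{36 \pi e^{- 2 \left|{\omega}\right|}}{133} - \frac{216 \pi e^{- \frac{13 \left|{\omega}\right|}{3}}}{1729}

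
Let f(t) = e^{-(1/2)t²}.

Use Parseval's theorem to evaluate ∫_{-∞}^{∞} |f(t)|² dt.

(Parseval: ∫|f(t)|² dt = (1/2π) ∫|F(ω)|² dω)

∫|f(t)|² dt = \sqrt{\pi}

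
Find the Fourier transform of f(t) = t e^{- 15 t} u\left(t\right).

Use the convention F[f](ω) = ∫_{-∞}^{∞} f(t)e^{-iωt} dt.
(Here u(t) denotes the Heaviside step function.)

F(ω) = \frac{1}{\left(i \omega + 15\right)^{2}}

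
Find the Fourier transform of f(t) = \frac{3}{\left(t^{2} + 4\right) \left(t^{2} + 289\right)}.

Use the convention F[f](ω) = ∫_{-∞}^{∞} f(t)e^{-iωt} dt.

F(ω) = \frac{\pi \left(17 e^{15 \left|{\omega}\right|} - 2\right) e^{- 17 \left|{\omega}\right|}}{3230}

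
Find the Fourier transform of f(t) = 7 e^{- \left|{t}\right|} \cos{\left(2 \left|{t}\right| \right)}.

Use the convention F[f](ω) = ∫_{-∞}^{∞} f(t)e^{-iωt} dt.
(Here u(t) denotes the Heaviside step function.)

F(ω) = \frac{14 \left(\omega^{2} + 5\right)}{\omega^{4} - 6 \omega^{2} + 25}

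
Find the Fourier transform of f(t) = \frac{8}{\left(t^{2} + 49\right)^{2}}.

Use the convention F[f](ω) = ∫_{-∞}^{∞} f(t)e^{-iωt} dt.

F(ω) = \frac{4 \pi \left(7 \left|{\omega}\right| + 1\right) e^{- 7 \left|{\omega}\right|}}{343}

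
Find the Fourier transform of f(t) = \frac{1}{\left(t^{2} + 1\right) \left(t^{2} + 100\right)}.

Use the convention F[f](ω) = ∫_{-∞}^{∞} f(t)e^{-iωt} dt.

F(ω) = \frac{\pi e^{- \left|{\omega}\right|}}{99} - \frac{\pi e^{- 10 \left|{\omega}\right|}}{990}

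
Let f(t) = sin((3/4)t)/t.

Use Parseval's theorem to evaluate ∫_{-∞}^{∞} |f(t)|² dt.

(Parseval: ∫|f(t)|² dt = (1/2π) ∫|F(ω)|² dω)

∫|f(t)|² dt = \frac{3 \pi}{4}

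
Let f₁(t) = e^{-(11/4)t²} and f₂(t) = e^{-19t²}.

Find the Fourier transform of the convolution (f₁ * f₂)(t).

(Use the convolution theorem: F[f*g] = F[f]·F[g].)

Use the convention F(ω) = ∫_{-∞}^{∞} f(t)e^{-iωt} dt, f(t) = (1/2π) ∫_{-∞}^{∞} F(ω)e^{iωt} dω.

F[f₁*f₂](ω) = \frac{2 \sqrt{209} \pi e^{- \frac{87 \omega^{2}}{836}}}{209}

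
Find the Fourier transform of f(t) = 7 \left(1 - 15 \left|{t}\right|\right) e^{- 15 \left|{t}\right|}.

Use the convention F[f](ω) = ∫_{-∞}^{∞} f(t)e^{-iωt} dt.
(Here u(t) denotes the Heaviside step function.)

F(ω) = \frac{420 \omega^{2}}{\left(\omega^{2} + 225\right)^{2}}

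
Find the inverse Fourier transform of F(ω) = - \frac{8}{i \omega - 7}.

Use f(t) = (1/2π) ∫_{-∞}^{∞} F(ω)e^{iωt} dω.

f(t) = 8 e^{7 t} u\left(- t\right)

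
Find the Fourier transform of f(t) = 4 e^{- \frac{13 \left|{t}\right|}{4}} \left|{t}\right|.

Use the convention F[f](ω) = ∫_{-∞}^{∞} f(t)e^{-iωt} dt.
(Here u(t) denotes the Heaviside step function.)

F(ω) = \frac{128 \left(169 - 16 \omega^{2}\right)}{\left(16 \omega^{2} + 169\right)^{2}}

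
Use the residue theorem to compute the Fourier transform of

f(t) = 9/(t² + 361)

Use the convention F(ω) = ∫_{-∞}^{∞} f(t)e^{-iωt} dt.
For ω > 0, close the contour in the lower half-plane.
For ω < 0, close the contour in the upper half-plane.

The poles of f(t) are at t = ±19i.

Let g(z) = f(z)e^{-iωz}; for large |z| the factor e^{-iωz} decays in the lower half-plane when ω > 0 and in the upper half-plane when ω < 0.

Case ω > 0 (lower half-plane, clockwise contour ⇒ F(ω) = -2πi·ΣRes):
  Res_{z = - 19 i} g(z) = \frac{9 i e^{- 19 \omega}}{38}
  F(ω) = -2πi·ΣRes = \frac{9 \pi e^{- 19 \omega}}{19}

Case ω < 0 (upper half-plane, counterclockwise contour ⇒ F(ω) = +2πi·ΣRes):
  Res_{z = 19 i} g(z) = - \frac{9 i e^{19 \omega}}{38}
  F(ω) = 2πi·ΣRes = \frac{9 \pi e^{19 \omega}}{19}

Both cases combine into a single formula in |ω|:

F(ω) = \frac{9 \pi e^{- 19 \left|{\omega}\right|}}{19}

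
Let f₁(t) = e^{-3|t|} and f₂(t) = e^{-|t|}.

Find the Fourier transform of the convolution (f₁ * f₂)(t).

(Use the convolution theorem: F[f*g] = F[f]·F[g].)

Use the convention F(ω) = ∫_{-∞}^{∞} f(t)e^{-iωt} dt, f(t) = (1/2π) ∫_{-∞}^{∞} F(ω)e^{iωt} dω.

F[f₁*f₂](ω) = \frac{12}{\left(\omega^{2} + 1\right) \left(\omega^{2} + 9\right)}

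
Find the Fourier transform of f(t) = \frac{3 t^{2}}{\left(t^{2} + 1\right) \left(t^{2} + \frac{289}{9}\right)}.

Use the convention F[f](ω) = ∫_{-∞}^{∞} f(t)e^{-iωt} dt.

F(ω) = - \frac{27 \pi e^{- \left|{\omega}\right|}}{280} + \frac{153 \pi e^{- \frac{17 \left|{\omega}\right|}{3}}}{280}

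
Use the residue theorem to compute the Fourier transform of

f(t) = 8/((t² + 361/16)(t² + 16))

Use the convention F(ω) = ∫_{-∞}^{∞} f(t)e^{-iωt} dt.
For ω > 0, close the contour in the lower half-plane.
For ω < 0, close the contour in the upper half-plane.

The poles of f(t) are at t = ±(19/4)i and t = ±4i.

Let g(z) = f(z)e^{-iωz}; for large |z| the factor e^{-iωz} decays in the lower half-plane when ω > 0 and in the upper half-plane when ω < 0.

Case ω > 0 (lower half-plane, clockwise contour ⇒ F(ω) = -2πi·ΣRes):
  Res_{z = - \frac{19 i}{4}} g(z) = - \frac{256 i e^{- \frac{19 \omega}{4}}}{1995}
  Res_{z = - 4 i} g(z) = \frac{16 i e^{- 4 \omega}}{105}
  F(ω) = -2πi·ΣRes = \frac{32 \pi e^{- 4 \omega}}{105} - \frac{512 \pi e^{- \frac{19 \omega}{4}}}{1995}

Case ω < 0 (upper half-plane, counterclockwise contour ⇒ F(ω) = +2πi·ΣRes):
  Res_{z = \frac{19 i}{4}} g(z) = \frac{256 i e^{\frac{19 \omega}{4}}}{1995}
  Res_{z = 4 i} g(z) = - \frac{16 i e^{4 \omega}}{105}
  F(ω) = 2πi·ΣRes = \frac{32 \pi \left(- 16 e^{\frac{19 \omega}{4}} + 19 e^{4 \omega}\right)}{1995}

Both cases combine into a single formula in |ω|:

F(ω) = \frac{32 \pi e^{- 4 \left|{\omega}\right|}}{105} - \frac{512 \pi e^{- \frac{19 \left|{\omega}\right|}{4}}}{1995}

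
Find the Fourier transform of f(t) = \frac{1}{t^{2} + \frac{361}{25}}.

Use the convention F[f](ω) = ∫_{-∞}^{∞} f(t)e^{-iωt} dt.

F(ω) = \frac{5 \pi e^{- \frac{19 \left|{\omega}\right|}{5}}}{19}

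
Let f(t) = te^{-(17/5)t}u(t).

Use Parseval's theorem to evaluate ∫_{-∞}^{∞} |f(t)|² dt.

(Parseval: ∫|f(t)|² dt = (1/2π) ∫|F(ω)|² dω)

∫|f(t)|² dt = \frac{125}{19652}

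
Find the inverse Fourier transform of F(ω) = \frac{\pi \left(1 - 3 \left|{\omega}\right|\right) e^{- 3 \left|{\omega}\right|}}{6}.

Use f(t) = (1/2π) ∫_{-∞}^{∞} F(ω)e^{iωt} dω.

f(t) = \frac{t^{2}}{\left(t^{2} + 9\right)^{2}}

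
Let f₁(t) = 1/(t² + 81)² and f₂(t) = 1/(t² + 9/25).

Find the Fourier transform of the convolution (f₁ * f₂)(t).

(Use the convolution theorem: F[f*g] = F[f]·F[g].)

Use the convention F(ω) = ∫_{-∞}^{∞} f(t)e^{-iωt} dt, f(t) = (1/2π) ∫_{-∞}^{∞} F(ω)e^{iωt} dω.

F[f₁*f₂](ω) = \frac{5 \pi^{2} \left(9 \left|{\omega}\right| + 1\right) e^{- \frac{48 \left|{\omega}\right|}{5}}}{4374}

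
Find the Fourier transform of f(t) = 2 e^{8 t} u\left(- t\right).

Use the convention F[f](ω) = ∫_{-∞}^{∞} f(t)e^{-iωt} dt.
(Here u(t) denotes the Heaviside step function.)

F(ω) = - \frac{2}{i \omega - 8}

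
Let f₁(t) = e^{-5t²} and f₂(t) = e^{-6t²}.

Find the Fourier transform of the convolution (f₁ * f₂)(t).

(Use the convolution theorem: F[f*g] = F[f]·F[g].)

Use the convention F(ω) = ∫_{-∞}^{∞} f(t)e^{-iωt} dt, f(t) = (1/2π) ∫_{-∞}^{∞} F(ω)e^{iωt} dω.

F[f₁*f₂](ω) = \frac{\sqrt{30} \pi e^{- \frac{11 \omega^{2}}{120}}}{30}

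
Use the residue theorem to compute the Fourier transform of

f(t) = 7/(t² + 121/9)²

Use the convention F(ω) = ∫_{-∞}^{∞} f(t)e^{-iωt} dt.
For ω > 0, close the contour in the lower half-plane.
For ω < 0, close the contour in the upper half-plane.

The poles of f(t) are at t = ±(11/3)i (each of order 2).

Let g(z) = f(z)e^{-iωz}; for large |z| the factor e^{-iωz} decays in the lower half-plane when ω > 0 and in the upper half-plane when ω < 0.

Case ω > 0 (lower half-plane, clockwise contour ⇒ F(ω) = -2πi·ΣRes):
  Res_{z = - \frac{11 i}{3}} g(z) = \frac{63 i \left(11 \omega + 3\right) e^{- \frac{11 \omega}{3}}}{5324} (pole of order 2)
  F(ω) = -2πi·ΣRes = \frac{63 \pi \left(11 \omega + 3\right) e^{- \frac{11 \omega}{3}}}{2662}

Case ω < 0 (upper half-plane, counterclockwise contour ⇒ F(ω) = +2πi·ΣRes):
  Res_{z = \frac{11 i}{3}} g(z) = \frac{63 i \left(11 \omega - 3\right) e^{\frac{11 \omega}{3}}}{5324} (pole of order 2)
  F(ω) = 2πi·ΣRes = \frac{63 \pi \left(3 - 11 \omega\right) e^{\frac{11 \omega}{3}}}{2662}

Both cases combine into a single formula in |ω|:

F(ω) = \frac{63 \pi \left(11 \left|{\omega}\right| + 3\right) e^{- \frac{11 \left|{\omega}\right|}{3}}}{2662}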